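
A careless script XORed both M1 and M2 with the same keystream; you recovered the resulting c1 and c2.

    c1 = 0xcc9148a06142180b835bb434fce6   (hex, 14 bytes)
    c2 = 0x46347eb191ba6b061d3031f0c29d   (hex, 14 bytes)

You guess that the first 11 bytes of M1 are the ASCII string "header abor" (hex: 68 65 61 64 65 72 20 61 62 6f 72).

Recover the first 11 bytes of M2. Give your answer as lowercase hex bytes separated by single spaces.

First, c1 ⊕ c2 = (M1 ⊕ K) ⊕ (M2 ⊕ K) = M1 ⊕ M2, so the key drops out. Then M2 = (M1 ⊕ M2) ⊕ M1 over the first 11 bytes.
byte 0: (cc ^ 46) ^ 68 = 8a ^ 68 = e2
byte 1: (91 ^ 34) ^ 65 = a5 ^ 65 = c0
byte 2: (48 ^ 7e) ^ 61 = 36 ^ 61 = 57
byte 3: (a0 ^ b1) ^ 64 = 11 ^ 64 = 75
byte 4: (61 ^ 91) ^ 65 = f0 ^ 65 = 95
byte 5: (42 ^ ba) ^ 72 = f8 ^ 72 = 8a
byte 6: (18 ^ 6b) ^ 20 = 73 ^ 20 = 53
byte 7: (0b ^ 06) ^ 61 = 0d ^ 61 = 6c
byte 8: (83 ^ 1d) ^ 62 = 9e ^ 62 = fc
byte 9: (5b ^ 30) ^ 6f = 6b ^ 6f = 04
byte 10: (b4 ^ 31) ^ 72 = 85 ^ 72 = f7

e2 c0 57 75 95 8a 53 6c fc 04 f7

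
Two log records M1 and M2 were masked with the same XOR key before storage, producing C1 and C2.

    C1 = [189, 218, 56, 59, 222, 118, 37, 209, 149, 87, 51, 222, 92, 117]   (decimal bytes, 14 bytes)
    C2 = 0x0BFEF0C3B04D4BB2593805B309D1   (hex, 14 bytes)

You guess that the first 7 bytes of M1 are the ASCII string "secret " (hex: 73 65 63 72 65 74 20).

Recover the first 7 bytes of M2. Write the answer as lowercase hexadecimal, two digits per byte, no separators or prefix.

First, C1 ⊕ C2 = (M1 ⊕ K) ⊕ (M2 ⊕ K) = M1 ⊕ M2, so the key drops out. Then M2 = (M1 ⊕ M2) ⊕ M1 over the first 7 bytes.
byte 0: (bd xor 0b) xor 73 = b6 xor 73 = c5
byte 1: (da xor fe) xor 65 = 24 xor 65 = 41
byte 2: (38 xor f0) xor 63 = c8 xor 63 = ab
byte 3: (3b xor c3) xor 72 = f8 xor 72 = 8a
byte 4: (de xor b0) xor 65 = 6e xor 65 = 0b
byte 5: (76 xor 4d) xor 74 = 3b xor 74 = 4f
byte 6: (25 xor 4b) xor 20 = 6e xor 20 = 4e

c541ab8a0b4f4e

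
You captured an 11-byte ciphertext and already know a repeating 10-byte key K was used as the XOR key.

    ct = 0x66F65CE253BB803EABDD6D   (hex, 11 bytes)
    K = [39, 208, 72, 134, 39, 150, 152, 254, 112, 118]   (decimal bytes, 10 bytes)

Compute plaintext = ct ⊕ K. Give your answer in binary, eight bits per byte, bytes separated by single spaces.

01000001 00100110 00010100 01100100 01110100 00101101 00011000 11000000 11011011 10101011 01001010

The 10-byte key repeats, so the effective keystream is 27 d0 48 86 27 96 98 fe 70 76 27.
byte 0: 66 XOR 27 = 41
byte 1: f6 XOR d0 = 26
byte 2: 5c XOR 48 = 14
byte 3: e2 XOR 86 = 64
byte 4: 53 XOR 27 = 74
byte 5: bb XOR 96 = 2d
byte 6: 80 XOR 98 = 18
byte 7: 3e XOR fe = c0
byte 8: ab XOR 70 = db
byte 9: dd XOR 76 = ab
byte 10: 6d XOR 27 = 4a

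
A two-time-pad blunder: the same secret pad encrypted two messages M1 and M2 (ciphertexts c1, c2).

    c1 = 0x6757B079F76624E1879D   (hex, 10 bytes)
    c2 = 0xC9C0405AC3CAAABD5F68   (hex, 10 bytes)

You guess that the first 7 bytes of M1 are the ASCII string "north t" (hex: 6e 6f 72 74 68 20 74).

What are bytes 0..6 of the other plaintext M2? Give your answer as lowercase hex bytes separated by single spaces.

c0 f8 82 57 5c 8c fa

First, c1 ⊕ c2 = (M1 ⊕ K) ⊕ (M2 ⊕ K) = M1 ⊕ M2, so the key drops out. Then M2 = (M1 ⊕ M2) ⊕ M1 over the first 7 bytes.
byte 0: (67 ⊕ c9) ⊕ 6e = ae ⊕ 6e = c0
byte 1: (57 ⊕ c0) ⊕ 6f = 97 ⊕ 6f = f8
byte 2: (b0 ⊕ 40) ⊕ 72 = f0 ⊕ 72 = 82
byte 3: (79 ⊕ 5a) ⊕ 74 = 23 ⊕ 74 = 57
byte 4: (f7 ⊕ c3) ⊕ 68 = 34 ⊕ 68 = 5c
byte 5: (66 ⊕ ca) ⊕ 20 = ac ⊕ 20 = 8c
byte 6: (24 ⊕ aa) ⊕ 74 = 8e ⊕ 74 = fa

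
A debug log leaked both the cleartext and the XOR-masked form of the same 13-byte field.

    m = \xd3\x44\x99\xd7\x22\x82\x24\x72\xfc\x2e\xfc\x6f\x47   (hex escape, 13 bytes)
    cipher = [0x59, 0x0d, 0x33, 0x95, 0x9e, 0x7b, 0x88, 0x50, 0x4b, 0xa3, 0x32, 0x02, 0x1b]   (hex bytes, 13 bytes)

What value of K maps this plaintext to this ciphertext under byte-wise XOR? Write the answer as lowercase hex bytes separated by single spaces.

8a 49 aa 42 bc f9 ac 22 b7 8d ce 6d 5c

Since cipher = m ⊕ K, XORing both sides with m gives K = m ⊕ cipher.
byte 0: d3 xor 59 = 8a
byte 1: 44 xor 0d = 49
byte 2: 99 xor 33 = aa
byte 3: d7 xor 95 = 42
byte 4: 22 xor 9e = bc
byte 5: 82 xor 7b = f9
byte 6: 24 xor 88 = ac
byte 7: 72 xor 50 = 22
byte 8: fc xor 4b = b7
byte 9: 2e xor a3 = 8d
byte 10: fc xor 32 = ce
byte 11: 6f xor 02 = 6d
byte 12: 47 xor 1b = 5c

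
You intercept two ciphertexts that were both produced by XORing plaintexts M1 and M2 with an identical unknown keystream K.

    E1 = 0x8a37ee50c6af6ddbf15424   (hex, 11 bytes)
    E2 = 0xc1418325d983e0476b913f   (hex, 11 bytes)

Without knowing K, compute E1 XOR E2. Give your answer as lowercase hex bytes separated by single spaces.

4b 76 6d 75 1f 2c 8d 9c 9a c5 1b

E1 ⊕ E2 = (M1 ⊕ K) ⊕ (M2 ⊕ K) = M1 ⊕ M2 — the shared key cancels under XOR.
138 ⊕ 193 =  75
 55 ⊕  65 = 118
238 ⊕ 131 = 109
 80 ⊕  37 = 117
198 ⊕ 217 =  31
175 ⊕ 131 =  44
109 ⊕ 224 = 141
219 ⊕  71 = 156
241 ⊕ 107 = 154
 84 ⊕ 145 = 197
 36 ⊕  63 =  27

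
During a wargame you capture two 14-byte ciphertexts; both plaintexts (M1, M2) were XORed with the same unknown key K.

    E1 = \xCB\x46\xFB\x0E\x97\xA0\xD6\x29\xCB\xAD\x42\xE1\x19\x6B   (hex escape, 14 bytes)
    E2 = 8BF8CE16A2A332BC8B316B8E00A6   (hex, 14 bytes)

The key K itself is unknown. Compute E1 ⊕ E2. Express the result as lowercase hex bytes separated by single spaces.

40 be 35 18 35 03 e4 95 40 9c 29 6f 19 cd

E1 ⊕ E2 = (M1 ⊕ K) ⊕ (M2 ⊕ K) = M1 ⊕ M2 — the shared key cancels under XOR.
cb ^ 8b = 40
46 ^ f8 = be
fb ^ ce = 35
0e ^ 16 = 18
97 ^ a2 = 35
a0 ^ a3 = 03
d6 ^ 32 = e4
29 ^ bc = 95
cb ^ 8b = 40
ad ^ 31 = 9c
42 ^ 6b = 29
e1 ^ 8e = 6f
19 ^ 00 = 19
6b ^ a6 = cd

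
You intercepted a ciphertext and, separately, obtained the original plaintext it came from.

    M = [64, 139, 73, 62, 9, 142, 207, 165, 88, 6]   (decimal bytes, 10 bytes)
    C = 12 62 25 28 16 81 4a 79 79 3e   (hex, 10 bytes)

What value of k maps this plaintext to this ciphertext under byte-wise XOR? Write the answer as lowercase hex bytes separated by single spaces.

52 e9 6c 16 1f 0f 85 dc 21 38

Since C = M ⊕ k, XORing both sides with M gives k = M ⊕ C.
40 XOR 12 = 52
8b XOR 62 = e9
49 XOR 25 = 6c
3e XOR 28 = 16
09 XOR 16 = 1f
8e XOR 81 = 0f
cf XOR 4a = 85
a5 XOR 79 = dc
58 XOR 79 = 21
06 XOR 3e = 38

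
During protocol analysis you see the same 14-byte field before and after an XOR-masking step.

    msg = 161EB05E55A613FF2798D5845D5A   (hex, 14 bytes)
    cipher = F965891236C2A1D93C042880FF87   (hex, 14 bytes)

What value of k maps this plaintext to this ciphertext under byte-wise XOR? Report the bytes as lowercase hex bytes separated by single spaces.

Since cipher = msg ⊕ k, XORing both sides with msg gives k = msg ⊕ cipher.
16 ⊕ f9 = ef
1e ⊕ 65 = 7b
b0 ⊕ 89 = 39
5e ⊕ 12 = 4c
55 ⊕ 36 = 63
a6 ⊕ c2 = 64
13 ⊕ a1 = b2
ff ⊕ d9 = 26
27 ⊕ 3c = 1b
98 ⊕ 04 = 9c
d5 ⊕ 28 = fd
84 ⊕ 80 = 04
5d ⊕ ff = a2
5a ⊕ 87 = dd

ef 7b 39 4c 63 64 b2 26 1b 9c fd 04 a2 dd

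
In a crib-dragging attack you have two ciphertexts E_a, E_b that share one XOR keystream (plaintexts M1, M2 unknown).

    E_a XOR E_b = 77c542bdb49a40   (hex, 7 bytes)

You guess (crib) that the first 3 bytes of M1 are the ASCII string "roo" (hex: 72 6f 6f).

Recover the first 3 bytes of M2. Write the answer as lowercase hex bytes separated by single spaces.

05 aa 2d

Since E_a ⊕ E_b = M1 ⊕ M2, XORing with the guessed M1 bytes yields the corresponding M2 bytes: M2 = (E_a ⊕ E_b) ⊕ M1.
01110111 XOR 01110010 = 00000101
11000101 XOR 01101111 = 10101010
01000010 XOR 01101111 = 00101101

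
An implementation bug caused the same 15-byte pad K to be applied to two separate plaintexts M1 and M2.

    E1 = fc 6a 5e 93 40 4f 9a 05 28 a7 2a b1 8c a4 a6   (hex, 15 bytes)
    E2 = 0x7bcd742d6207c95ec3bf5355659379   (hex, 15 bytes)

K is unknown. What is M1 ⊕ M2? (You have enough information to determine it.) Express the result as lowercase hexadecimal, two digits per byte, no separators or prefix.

87a72abe2248535beb1879e4e937df

E1 ⊕ E2 = (M1 ⊕ K) ⊕ (M2 ⊕ K) = M1 ⊕ M2 — the shared key cancels under XOR.
fc ^ 7b = 87
6a ^ cd = a7
5e ^ 74 = 2a
93 ^ 2d = be
40 ^ 62 = 22
4f ^ 07 = 48
9a ^ c9 = 53
05 ^ 5e = 5b
28 ^ c3 = eb
a7 ^ bf = 18
2a ^ 53 = 79
b1 ^ 55 = e4
8c ^ 65 = e9
a4 ^ 93 = 37
a6 ^ 79 = df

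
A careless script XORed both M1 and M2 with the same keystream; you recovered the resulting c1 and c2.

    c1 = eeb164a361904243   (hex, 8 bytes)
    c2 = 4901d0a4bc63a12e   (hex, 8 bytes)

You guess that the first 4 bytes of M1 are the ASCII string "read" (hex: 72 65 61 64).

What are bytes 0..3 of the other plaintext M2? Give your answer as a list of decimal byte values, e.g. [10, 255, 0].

[213, 213, 213, 99]

First, c1 ⊕ c2 = (M1 ⊕ K) ⊕ (M2 ⊕ K) = M1 ⊕ M2, so the key drops out. Then M2 = (M1 ⊕ M2) ⊕ M1 over the first 4 bytes.
byte 0: (ee XOR 49) XOR 72 = a7 XOR 72 = d5
byte 1: (b1 XOR 01) XOR 65 = b0 XOR 65 = d5
byte 2: (64 XOR d0) XOR 61 = b4 XOR 61 = d5
byte 3: (a3 XOR a4) XOR 64 = 07 XOR 64 = 63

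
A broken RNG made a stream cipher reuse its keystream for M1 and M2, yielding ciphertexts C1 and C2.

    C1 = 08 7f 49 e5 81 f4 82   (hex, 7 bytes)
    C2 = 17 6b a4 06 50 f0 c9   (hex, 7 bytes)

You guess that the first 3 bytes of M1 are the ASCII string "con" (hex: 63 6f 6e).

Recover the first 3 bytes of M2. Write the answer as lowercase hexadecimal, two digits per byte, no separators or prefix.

7c7b83

First, C1 ⊕ C2 = (M1 ⊕ K) ⊕ (M2 ⊕ K) = M1 ⊕ M2, so the key drops out. Then M2 = (M1 ⊕ M2) ⊕ M1 over the first 3 bytes.
byte 0: (08 ⊕ 17) ⊕ 63 = 1f ⊕ 63 = 7c
byte 1: (7f ⊕ 6b) ⊕ 6f = 14 ⊕ 6f = 7b
byte 2: (49 ⊕ a4) ⊕ 6e = ed ⊕ 6e = 83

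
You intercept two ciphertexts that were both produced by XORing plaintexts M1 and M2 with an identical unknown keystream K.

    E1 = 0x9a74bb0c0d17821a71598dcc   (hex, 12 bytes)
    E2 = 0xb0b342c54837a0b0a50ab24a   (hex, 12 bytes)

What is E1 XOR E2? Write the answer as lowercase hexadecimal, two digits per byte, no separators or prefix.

2ac7f9c9452022aad4533f86

E1 ⊕ E2 = (M1 ⊕ K) ⊕ (M2 ⊕ K) = M1 ⊕ M2 — the shared key cancels under XOR.
9a ⊕ b0 = 2a
74 ⊕ b3 = c7
bb ⊕ 42 = f9
0c ⊕ c5 = c9
0d ⊕ 48 = 45
17 ⊕ 37 = 20
82 ⊕ a0 = 22
1a ⊕ b0 = aa
71 ⊕ a5 = d4
59 ⊕ 0a = 53
8d ⊕ b2 = 3f
cc ⊕ 4a = 86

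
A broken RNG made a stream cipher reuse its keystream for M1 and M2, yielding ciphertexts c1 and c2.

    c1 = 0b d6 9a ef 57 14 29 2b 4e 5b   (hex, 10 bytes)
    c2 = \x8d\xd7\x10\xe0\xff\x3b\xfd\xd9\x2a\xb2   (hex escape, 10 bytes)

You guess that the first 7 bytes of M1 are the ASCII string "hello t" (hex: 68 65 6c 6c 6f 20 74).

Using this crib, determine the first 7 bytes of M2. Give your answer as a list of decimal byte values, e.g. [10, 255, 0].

[238, 100, 230, 99, 199, 15, 160]

First, c1 ⊕ c2 = (M1 ⊕ K) ⊕ (M2 ⊕ K) = M1 ⊕ M2, so the key drops out. Then M2 = (M1 ⊕ M2) ⊕ M1 over the first 7 bytes.
byte 0: (0b XOR 8d) XOR 68 = 86 XOR 68 = ee
byte 1: (d6 XOR d7) XOR 65 = 01 XOR 65 = 64
byte 2: (9a XOR 10) XOR 6c = 8a XOR 6c = e6
byte 3: (ef XOR e0) XOR 6c = 0f XOR 6c = 63
byte 4: (57 XOR ff) XOR 6f = a8 XOR 6f = c7
byte 5: (14 XOR 3b) XOR 20 = 2f XOR 20 = 0f
byte 6: (29 XOR fd) XOR 74 = d4 XOR 74 = a0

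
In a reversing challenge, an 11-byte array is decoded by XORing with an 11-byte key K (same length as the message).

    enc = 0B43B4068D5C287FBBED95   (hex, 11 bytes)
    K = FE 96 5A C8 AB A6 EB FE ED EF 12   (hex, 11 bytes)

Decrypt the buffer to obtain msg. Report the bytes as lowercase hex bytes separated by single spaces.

0b ⊕ fe = f5
43 ⊕ 96 = d5
b4 ⊕ 5a = ee
06 ⊕ c8 = ce
8d ⊕ ab = 26
5c ⊕ a6 = fa
28 ⊕ eb = c3
7f ⊕ fe = 81
bb ⊕ ed = 56
ed ⊕ ef = 02
95 ⊕ 12 = 87

f5 d5 ee ce 26 fa c3 81 56 02 87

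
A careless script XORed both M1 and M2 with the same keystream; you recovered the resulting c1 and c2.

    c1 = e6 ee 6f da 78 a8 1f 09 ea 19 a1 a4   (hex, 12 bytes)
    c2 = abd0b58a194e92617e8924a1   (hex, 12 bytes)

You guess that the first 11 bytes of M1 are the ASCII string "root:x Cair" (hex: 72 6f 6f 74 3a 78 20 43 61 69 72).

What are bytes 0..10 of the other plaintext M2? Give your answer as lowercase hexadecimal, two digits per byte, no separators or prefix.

First, c1 ⊕ c2 = (M1 ⊕ K) ⊕ (M2 ⊕ K) = M1 ⊕ M2, so the key drops out. Then M2 = (M1 ⊕ M2) ⊕ M1 over the first 11 bytes.
byte 0: (e6 ^ ab) ^ 72 = 4d ^ 72 = 3f
byte 1: (ee ^ d0) ^ 6f = 3e ^ 6f = 51
byte 2: (6f ^ b5) ^ 6f = da ^ 6f = b5
byte 3: (da ^ 8a) ^ 74 = 50 ^ 74 = 24
byte 4: (78 ^ 19) ^ 3a = 61 ^ 3a = 5b
byte 5: (a8 ^ 4e) ^ 78 = e6 ^ 78 = 9e
byte 6: (1f ^ 92) ^ 20 = 8d ^ 20 = ad
byte 7: (09 ^ 61) ^ 43 = 68 ^ 43 = 2b
byte 8: (ea ^ 7e) ^ 61 = 94 ^ 61 = f5
byte 9: (19 ^ 89) ^ 69 = 90 ^ 69 = f9
byte 10: (a1 ^ 24) ^ 72 = 85 ^ 72 = f7

3f51b5245b9ead2bf5f9f7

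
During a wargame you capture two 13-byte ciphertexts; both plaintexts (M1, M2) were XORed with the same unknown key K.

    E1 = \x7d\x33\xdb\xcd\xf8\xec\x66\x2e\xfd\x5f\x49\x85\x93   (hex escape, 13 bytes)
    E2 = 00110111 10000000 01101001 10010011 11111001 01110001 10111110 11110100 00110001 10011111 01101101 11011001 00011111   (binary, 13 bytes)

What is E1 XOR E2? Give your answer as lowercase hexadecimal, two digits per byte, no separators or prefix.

4ab3b25e019dd8daccc0245c8c

E1 ⊕ E2 = (M1 ⊕ K) ⊕ (M2 ⊕ K) = M1 ⊕ M2 — the shared key cancels under XOR.
byte 0: 7d XOR 37 = 4a
byte 1: 33 XOR 80 = b3
byte 2: db XOR 69 = b2
byte 3: cd XOR 93 = 5e
byte 4: f8 XOR f9 = 01
byte 5: ec XOR 71 = 9d
byte 6: 66 XOR be = d8
byte 7: 2e XOR f4 = da
byte 8: fd XOR 31 = cc
byte 9: 5f XOR 9f = c0
byte 10: 49 XOR 6d = 24
byte 11: 85 XOR d9 = 5c
byte 12: 93 XOR 1f = 8c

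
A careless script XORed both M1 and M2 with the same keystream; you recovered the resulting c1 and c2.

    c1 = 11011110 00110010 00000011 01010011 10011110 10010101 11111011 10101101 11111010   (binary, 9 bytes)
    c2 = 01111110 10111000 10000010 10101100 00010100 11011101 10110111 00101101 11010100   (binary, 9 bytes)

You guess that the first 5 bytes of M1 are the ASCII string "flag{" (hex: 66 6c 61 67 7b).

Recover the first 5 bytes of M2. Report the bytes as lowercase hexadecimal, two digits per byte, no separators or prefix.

c6e6e098f1

First, c1 ⊕ c2 = (M1 ⊕ K) ⊕ (M2 ⊕ K) = M1 ⊕ M2, so the key drops out. Then M2 = (M1 ⊕ M2) ⊕ M1 over the first 5 bytes.
byte 0: (de ⊕ 7e) ⊕ 66 = a0 ⊕ 66 = c6
byte 1: (32 ⊕ b8) ⊕ 6c = 8a ⊕ 6c = e6
byte 2: (03 ⊕ 82) ⊕ 61 = 81 ⊕ 61 = e0
byte 3: (53 ⊕ ac) ⊕ 67 = ff ⊕ 67 = 98
byte 4: (9e ⊕ 14) ⊕ 7b = 8a ⊕ 7b = f1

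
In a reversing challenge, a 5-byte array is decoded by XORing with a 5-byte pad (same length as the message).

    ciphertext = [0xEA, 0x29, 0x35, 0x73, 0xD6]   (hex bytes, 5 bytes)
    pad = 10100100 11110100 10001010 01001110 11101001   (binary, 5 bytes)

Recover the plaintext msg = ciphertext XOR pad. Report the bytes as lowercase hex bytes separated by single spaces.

4e dd bf 3d 3f

XOR is its own inverse, so applying the key byte-wise gives the result directly.
byte 0: ea ^ a4 = 4e
byte 1: 29 ^ f4 = dd
byte 2: 35 ^ 8a = bf
byte 3: 73 ^ 4e = 3d
byte 4: d6 ^ e9 = 3f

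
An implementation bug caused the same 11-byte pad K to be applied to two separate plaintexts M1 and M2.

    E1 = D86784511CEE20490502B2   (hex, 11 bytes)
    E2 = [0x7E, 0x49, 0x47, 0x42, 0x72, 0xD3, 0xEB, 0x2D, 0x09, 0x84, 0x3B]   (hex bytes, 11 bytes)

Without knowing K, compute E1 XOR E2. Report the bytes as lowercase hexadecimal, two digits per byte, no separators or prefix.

E1 ⊕ E2 = (M1 ⊕ K) ⊕ (M2 ⊕ K) = M1 ⊕ M2 — the shared key cancels under XOR.
216 XOR 126 = 166
103 XOR  73 =  46
132 XOR  71 = 195
 81 XOR  66 =  19
 28 XOR 114 = 110
238 XOR 211 =  61
 32 XOR 235 = 203
 73 XOR  45 = 100
  5 XOR   9 =  12
  2 XOR 132 = 134
178 XOR  59 = 137

a62ec3136e3dcb640c8689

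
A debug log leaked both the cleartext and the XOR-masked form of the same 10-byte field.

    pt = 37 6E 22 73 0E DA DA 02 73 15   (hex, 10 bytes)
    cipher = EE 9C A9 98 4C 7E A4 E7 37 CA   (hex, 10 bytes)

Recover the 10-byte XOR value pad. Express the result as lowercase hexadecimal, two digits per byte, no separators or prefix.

d9f28beb42a47ee544df

Since cipher = pt ⊕ pad, XORing both sides with pt gives pad = pt ⊕ cipher.
byte 0: 37 ^ ee = d9
byte 1: 6e ^ 9c = f2
byte 2: 22 ^ a9 = 8b
byte 3: 73 ^ 98 = eb
byte 4: 0e ^ 4c = 42
byte 5: da ^ 7e = a4
byte 6: da ^ a4 = 7e
byte 7: 02 ^ e7 = e5
byte 8: 73 ^ 37 = 44
byte 9: 15 ^ ca = df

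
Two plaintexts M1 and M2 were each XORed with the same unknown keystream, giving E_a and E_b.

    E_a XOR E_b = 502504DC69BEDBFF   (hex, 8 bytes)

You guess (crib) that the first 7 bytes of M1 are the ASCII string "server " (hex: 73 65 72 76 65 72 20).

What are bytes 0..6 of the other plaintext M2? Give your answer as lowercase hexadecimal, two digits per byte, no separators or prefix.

234076aa0cccfb

Since E_a ⊕ E_b = M1 ⊕ M2, XORing with the guessed M1 bytes yields the corresponding M2 bytes: M2 = (E_a ⊕ E_b) ⊕ M1.
50 XOR 73 = 23
25 XOR 65 = 40
04 XOR 72 = 76
dc XOR 76 = aa
69 XOR 65 = 0c
be XOR 72 = cc
db XOR 20 = fb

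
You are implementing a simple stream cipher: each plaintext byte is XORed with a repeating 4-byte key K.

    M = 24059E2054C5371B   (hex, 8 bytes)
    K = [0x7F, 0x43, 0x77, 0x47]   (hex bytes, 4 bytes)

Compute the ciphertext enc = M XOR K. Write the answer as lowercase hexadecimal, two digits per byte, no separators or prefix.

5b46e9672b86405c

The 4-byte key repeats, so the effective keystream is 7f 43 77 47 7f 43 77 47.
byte 0: 24 xor 7f = 5b
byte 1: 05 xor 43 = 46
byte 2: 9e xor 77 = e9
byte 3: 20 xor 47 = 67
byte 4: 54 xor 7f = 2b
byte 5: c5 xor 43 = 86
byte 6: 37 xor 77 = 40
byte 7: 1b xor 47 = 5c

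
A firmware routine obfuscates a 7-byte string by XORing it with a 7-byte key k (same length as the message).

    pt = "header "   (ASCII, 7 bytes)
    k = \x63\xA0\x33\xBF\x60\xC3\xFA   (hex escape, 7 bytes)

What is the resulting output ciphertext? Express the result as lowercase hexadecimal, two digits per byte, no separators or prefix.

01101000 ⊕ 01100011 = 00001011
01100101 ⊕ 10100000 = 11000101
01100001 ⊕ 00110011 = 01010010
01100100 ⊕ 10111111 = 11011011
01100101 ⊕ 01100000 = 00000101
01110010 ⊕ 11000011 = 10110001
00100000 ⊕ 11111010 = 11011010

0bc552db05b1da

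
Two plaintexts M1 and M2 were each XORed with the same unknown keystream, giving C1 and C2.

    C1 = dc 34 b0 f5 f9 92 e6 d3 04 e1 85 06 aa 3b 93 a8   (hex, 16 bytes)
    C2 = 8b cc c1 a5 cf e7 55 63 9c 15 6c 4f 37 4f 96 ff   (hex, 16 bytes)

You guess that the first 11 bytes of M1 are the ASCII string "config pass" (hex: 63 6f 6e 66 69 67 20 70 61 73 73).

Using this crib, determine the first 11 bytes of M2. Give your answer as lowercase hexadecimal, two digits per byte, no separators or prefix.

34971f365f1293c0f9879a

First, C1 ⊕ C2 = (M1 ⊕ K) ⊕ (M2 ⊕ K) = M1 ⊕ M2, so the key drops out. Then M2 = (M1 ⊕ M2) ⊕ M1 over the first 11 bytes.
byte 0: (dc ^ 8b) ^ 63 = 57 ^ 63 = 34
byte 1: (34 ^ cc) ^ 6f = f8 ^ 6f = 97
byte 2: (b0 ^ c1) ^ 6e = 71 ^ 6e = 1f
byte 3: (f5 ^ a5) ^ 66 = 50 ^ 66 = 36
byte 4: (f9 ^ cf) ^ 69 = 36 ^ 69 = 5f
byte 5: (92 ^ e7) ^ 67 = 75 ^ 67 = 12
byte 6: (e6 ^ 55) ^ 20 = b3 ^ 20 = 93
byte 7: (d3 ^ 63) ^ 70 = b0 ^ 70 = c0
byte 8: (04 ^ 9c) ^ 61 = 98 ^ 61 = f9
byte 9: (e1 ^ 15) ^ 73 = f4 ^ 73 = 87
byte 10: (85 ^ 6c) ^ 73 = e9 ^ 73 = 9a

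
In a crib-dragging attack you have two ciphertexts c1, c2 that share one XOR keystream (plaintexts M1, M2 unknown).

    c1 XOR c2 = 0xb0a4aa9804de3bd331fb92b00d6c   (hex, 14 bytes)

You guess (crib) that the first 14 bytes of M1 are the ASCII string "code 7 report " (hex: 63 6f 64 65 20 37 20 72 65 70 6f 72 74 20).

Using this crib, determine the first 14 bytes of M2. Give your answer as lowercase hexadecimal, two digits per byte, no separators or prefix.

d3cbcefd24e91ba1548bfdc2794c

Since c1 ⊕ c2 = M1 ⊕ M2, XORing with the guessed M1 bytes yields the corresponding M2 bytes: M2 = (c1 ⊕ c2) ⊕ M1.
b0 XOR 63 = d3
a4 XOR 6f = cb
aa XOR 64 = ce
98 XOR 65 = fd
04 XOR 20 = 24
de XOR 37 = e9
3b XOR 20 = 1b
d3 XOR 72 = a1
31 XOR 65 = 54
fb XOR 70 = 8b
92 XOR 6f = fd
b0 XOR 72 = c2
0d XOR 74 = 79
6c XOR 20 = 4c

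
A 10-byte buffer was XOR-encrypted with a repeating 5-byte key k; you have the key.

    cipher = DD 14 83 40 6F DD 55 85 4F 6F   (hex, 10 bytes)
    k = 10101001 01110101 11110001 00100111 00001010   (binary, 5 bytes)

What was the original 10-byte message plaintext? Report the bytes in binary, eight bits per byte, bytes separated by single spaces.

The 5-byte key repeats, so the effective keystream is a9 75 f1 27 0a a9 75 f1 27 0a.
byte 0: 221 XOR 169 = 116
byte 1:  20 XOR 117 =  97
byte 2: 131 XOR 241 = 114
byte 3:  64 XOR  39 = 103
byte 4: 111 XOR  10 = 101
byte 5: 221 XOR 169 = 116
byte 6:  85 XOR 117 =  32
byte 7: 133 XOR 241 = 116
byte 8:  79 XOR  39 = 104
byte 9: 111 XOR  10 = 101

01110100 01100001 01110010 01100111 01100101 01110100 00100000 01110100 01101000 01100101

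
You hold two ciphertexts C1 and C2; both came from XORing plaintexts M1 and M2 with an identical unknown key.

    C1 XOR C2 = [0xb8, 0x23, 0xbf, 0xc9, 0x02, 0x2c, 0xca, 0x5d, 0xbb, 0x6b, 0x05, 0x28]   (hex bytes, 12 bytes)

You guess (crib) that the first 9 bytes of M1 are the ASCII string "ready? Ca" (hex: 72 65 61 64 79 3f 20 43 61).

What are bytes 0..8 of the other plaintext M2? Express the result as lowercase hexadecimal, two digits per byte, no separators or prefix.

Since C1 ⊕ C2 = M1 ⊕ M2, XORing with the guessed M1 bytes yields the corresponding M2 bytes: M2 = (C1 ⊕ C2) ⊕ M1.
10111000 XOR 01110010 = 11001010
00100011 XOR 01100101 = 01000110
10111111 XOR 01100001 = 11011110
11001001 XOR 01100100 = 10101101
00000010 XOR 01111001 = 01111011
00101100 XOR 00111111 = 00010011
11001010 XOR 00100000 = 11101010
01011101 XOR 01000011 = 00011110
10111011 XOR 01100001 = 11011010

ca46dead7b13ea1eda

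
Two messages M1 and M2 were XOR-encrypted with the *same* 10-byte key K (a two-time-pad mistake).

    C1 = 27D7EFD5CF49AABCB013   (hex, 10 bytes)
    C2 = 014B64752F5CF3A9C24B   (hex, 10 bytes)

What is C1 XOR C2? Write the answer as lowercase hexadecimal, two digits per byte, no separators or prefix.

C1 ⊕ C2 = (M1 ⊕ K) ⊕ (M2 ⊕ K) = M1 ⊕ M2 — the shared key cancels under XOR.
00100111 xor 00000001 = 00100110
11010111 xor 01001011 = 10011100
11101111 xor 01100100 = 10001011
11010101 xor 01110101 = 10100000
11001111 xor 00101111 = 11100000
01001001 xor 01011100 = 00010101
10101010 xor 11110011 = 01011001
10111100 xor 10101001 = 00010101
10110000 xor 11000010 = 01110010
00010011 xor 01001011 = 01011000

269c8ba0e01559157258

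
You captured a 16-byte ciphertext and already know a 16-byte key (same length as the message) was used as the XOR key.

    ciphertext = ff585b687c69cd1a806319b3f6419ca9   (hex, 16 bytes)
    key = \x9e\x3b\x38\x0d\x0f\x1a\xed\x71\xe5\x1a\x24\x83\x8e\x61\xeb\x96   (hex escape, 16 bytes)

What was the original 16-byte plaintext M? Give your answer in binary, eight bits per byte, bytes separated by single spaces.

01100001 01100011 01100011 01100101 01110011 01110011 00100000 01101011 01100101 01111001 00111101 00110000 01111000 00100000 01110111 00111111

XOR is its own inverse, so applying the key byte-wise gives the result directly.
255 ^ 158 =  97
 88 ^  59 =  99
 91 ^  56 =  99
104 ^  13 = 101
124 ^  15 = 115
105 ^  26 = 115
205 ^ 237 =  32
 26 ^ 113 = 107
128 ^ 229 = 101
 99 ^  26 = 121
 25 ^  36 =  61
179 ^ 131 =  48
246 ^ 142 = 120
 65 ^  97 =  32
156 ^ 235 = 119
169 ^ 150 =  63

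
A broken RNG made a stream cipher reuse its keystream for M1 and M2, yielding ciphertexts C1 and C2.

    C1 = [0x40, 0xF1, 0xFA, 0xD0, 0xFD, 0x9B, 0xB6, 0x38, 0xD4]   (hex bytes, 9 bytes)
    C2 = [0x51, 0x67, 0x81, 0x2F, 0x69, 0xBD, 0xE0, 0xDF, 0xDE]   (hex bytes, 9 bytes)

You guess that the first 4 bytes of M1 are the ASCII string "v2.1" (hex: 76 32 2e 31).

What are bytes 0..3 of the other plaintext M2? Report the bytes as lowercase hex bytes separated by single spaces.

First, C1 ⊕ C2 = (M1 ⊕ K) ⊕ (M2 ⊕ K) = M1 ⊕ M2, so the key drops out. Then M2 = (M1 ⊕ M2) ⊕ M1 over the first 4 bytes.
byte 0: (40 XOR 51) XOR 76 = 11 XOR 76 = 67
byte 1: (f1 XOR 67) XOR 32 = 96 XOR 32 = a4
byte 2: (fa XOR 81) XOR 2e = 7b XOR 2e = 55
byte 3: (d0 XOR 2f) XOR 31 = ff XOR 31 = ce

67 a4 55 ce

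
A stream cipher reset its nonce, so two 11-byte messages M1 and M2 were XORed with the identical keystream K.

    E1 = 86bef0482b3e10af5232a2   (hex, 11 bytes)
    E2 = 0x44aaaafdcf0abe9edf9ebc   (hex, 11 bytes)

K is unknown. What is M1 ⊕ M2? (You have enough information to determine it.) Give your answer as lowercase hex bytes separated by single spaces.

E1 ⊕ E2 = (M1 ⊕ K) ⊕ (M2 ⊕ K) = M1 ⊕ M2 — the shared key cancels under XOR.
10000110 ^ 01000100 = 11000010
10111110 ^ 10101010 = 00010100
11110000 ^ 10101010 = 01011010
01001000 ^ 11111101 = 10110101
00101011 ^ 11001111 = 11100100
00111110 ^ 00001010 = 00110100
00010000 ^ 10111110 = 10101110
10101111 ^ 10011110 = 00110001
01010010 ^ 11011111 = 10001101
00110010 ^ 10011110 = 10101100
10100010 ^ 10111100 = 00011110

c2 14 5a b5 e4 34 ae 31 8d ac 1e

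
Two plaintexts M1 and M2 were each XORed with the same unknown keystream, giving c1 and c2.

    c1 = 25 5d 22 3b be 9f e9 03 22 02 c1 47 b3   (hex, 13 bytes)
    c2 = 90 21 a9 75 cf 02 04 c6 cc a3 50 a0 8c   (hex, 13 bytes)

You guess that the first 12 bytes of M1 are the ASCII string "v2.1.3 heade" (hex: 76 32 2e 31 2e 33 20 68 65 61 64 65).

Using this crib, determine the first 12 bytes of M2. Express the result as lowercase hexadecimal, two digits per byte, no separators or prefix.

First, c1 ⊕ c2 = (M1 ⊕ K) ⊕ (M2 ⊕ K) = M1 ⊕ M2, so the key drops out. Then M2 = (M1 ⊕ M2) ⊕ M1 over the first 12 bytes.
byte 0: (25 ⊕ 90) ⊕ 76 = b5 ⊕ 76 = c3
byte 1: (5d ⊕ 21) ⊕ 32 = 7c ⊕ 32 = 4e
byte 2: (22 ⊕ a9) ⊕ 2e = 8b ⊕ 2e = a5
byte 3: (3b ⊕ 75) ⊕ 31 = 4e ⊕ 31 = 7f
byte 4: (be ⊕ cf) ⊕ 2e = 71 ⊕ 2e = 5f
byte 5: (9f ⊕ 02) ⊕ 33 = 9d ⊕ 33 = ae
byte 6: (e9 ⊕ 04) ⊕ 20 = ed ⊕ 20 = cd
byte 7: (03 ⊕ c6) ⊕ 68 = c5 ⊕ 68 = ad
byte 8: (22 ⊕ cc) ⊕ 65 = ee ⊕ 65 = 8b
byte 9: (02 ⊕ a3) ⊕ 61 = a1 ⊕ 61 = c0
byte 10: (c1 ⊕ 50) ⊕ 64 = 91 ⊕ 64 = f5
byte 11: (47 ⊕ a0) ⊕ 65 = e7 ⊕ 65 = 82

c34ea57f5faecdad8bc0f582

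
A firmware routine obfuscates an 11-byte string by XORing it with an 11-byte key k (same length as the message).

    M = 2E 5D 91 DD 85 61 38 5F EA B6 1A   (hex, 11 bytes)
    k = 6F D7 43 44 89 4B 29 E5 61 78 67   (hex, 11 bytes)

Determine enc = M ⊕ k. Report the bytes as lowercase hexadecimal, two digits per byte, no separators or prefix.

418ad2990c2a11ba8bce7d

 46 XOR 111 =  65
 93 XOR 215 = 138
145 XOR  67 = 210
221 XOR  68 = 153
133 XOR 137 =  12
 97 XOR  75 =  42
 56 XOR  41 =  17
 95 XOR 229 = 186
234 XOR  97 = 139
182 XOR 120 = 206
 26 XOR 103 = 125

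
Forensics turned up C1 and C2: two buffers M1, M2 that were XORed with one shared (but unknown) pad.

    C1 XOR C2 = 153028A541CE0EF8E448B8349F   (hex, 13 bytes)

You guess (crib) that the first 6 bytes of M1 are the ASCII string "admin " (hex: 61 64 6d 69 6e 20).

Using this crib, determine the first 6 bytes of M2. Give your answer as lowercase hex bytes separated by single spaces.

Since C1 ⊕ C2 = M1 ⊕ M2, XORing with the guessed M1 bytes yields the corresponding M2 bytes: M2 = (C1 ⊕ C2) ⊕ M1.
00010101 XOR 01100001 = 01110100
00110000 XOR 01100100 = 01010100
00101000 XOR 01101101 = 01000101
10100101 XOR 01101001 = 11001100
01000001 XOR 01101110 = 00101111
11001110 XOR 00100000 = 11101110

74 54 45 cc 2f ee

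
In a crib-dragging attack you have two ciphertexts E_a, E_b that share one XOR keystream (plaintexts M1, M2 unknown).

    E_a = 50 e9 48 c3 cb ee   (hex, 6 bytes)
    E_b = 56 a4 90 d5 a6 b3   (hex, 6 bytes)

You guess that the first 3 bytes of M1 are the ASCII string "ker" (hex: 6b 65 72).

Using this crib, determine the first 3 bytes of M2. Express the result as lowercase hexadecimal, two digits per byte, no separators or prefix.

6d28aa

First, E_a ⊕ E_b = (M1 ⊕ K) ⊕ (M2 ⊕ K) = M1 ⊕ M2, so the key drops out. Then M2 = (M1 ⊕ M2) ⊕ M1 over the first 3 bytes.
byte 0: (50 ^ 56) ^ 6b = 06 ^ 6b = 6d
byte 1: (e9 ^ a4) ^ 65 = 4d ^ 65 = 28
byte 2: (48 ^ 90) ^ 72 = d8 ^ 72 = aa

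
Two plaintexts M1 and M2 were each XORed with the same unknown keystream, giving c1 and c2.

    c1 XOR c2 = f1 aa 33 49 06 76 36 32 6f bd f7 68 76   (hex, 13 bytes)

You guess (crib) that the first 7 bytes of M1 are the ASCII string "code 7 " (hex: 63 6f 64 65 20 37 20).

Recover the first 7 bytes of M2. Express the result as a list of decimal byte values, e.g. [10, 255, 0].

Since c1 ⊕ c2 = M1 ⊕ M2, XORing with the guessed M1 bytes yields the corresponding M2 bytes: M2 = (c1 ⊕ c2) ⊕ M1.
byte 0: 11110001 ^ 01100011 = 10010010
byte 1: 10101010 ^ 01101111 = 11000101
byte 2: 00110011 ^ 01100100 = 01010111
byte 3: 01001001 ^ 01100101 = 00101100
byte 4: 00000110 ^ 00100000 = 00100110
byte 5: 01110110 ^ 00110111 = 01000001
byte 6: 00110110 ^ 00100000 = 00010110

[146, 197, 87, 44, 38, 65, 22]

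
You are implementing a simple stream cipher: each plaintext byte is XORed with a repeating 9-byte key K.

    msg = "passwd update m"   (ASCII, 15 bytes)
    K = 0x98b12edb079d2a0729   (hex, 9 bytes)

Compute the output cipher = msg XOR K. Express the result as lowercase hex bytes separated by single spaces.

The 9-byte key repeats, so the effective keystream is 98 b1 2e db 07 9d 2a 07 29 98 b1 2e db 07 9d.
byte 0: 70 xor 98 = e8
byte 1: 61 xor b1 = d0
byte 2: 73 xor 2e = 5d
byte 3: 73 xor db = a8
byte 4: 77 xor 07 = 70
byte 5: 64 xor 9d = f9
byte 6: 20 xor 2a = 0a
byte 7: 75 xor 07 = 72
byte 8: 70 xor 29 = 59
byte 9: 64 xor 98 = fc
byte 10: 61 xor b1 = d0
byte 11: 74 xor 2e = 5a
byte 12: 65 xor db = be
byte 13: 20 xor 07 = 27
byte 14: 6d xor 9d = f0

e8 d0 5d a8 70 f9 0a 72 59 fc d0 5a be 27 f0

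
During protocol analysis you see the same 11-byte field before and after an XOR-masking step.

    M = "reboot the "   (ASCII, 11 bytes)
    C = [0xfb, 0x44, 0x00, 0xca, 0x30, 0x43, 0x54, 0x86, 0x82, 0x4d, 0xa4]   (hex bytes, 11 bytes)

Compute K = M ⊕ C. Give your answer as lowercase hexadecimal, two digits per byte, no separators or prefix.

892162a55f3774f2ea2884

Since C = M ⊕ K, XORing both sides with M gives K = M ⊕ C.
byte 0: 72 ^ fb = 89
byte 1: 65 ^ 44 = 21
byte 2: 62 ^ 00 = 62
byte 3: 6f ^ ca = a5
byte 4: 6f ^ 30 = 5f
byte 5: 74 ^ 43 = 37
byte 6: 20 ^ 54 = 74
byte 7: 74 ^ 86 = f2
byte 8: 68 ^ 82 = ea
byte 9: 65 ^ 4d = 28
byte 10: 20 ^ a4 = 84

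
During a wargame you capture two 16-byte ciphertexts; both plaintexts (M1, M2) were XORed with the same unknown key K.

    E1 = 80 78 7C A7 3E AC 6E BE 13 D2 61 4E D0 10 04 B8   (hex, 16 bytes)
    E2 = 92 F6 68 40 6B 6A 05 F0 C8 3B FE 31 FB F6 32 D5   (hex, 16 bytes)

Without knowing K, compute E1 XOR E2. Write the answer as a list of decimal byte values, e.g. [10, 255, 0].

[18, 142, 20, 231, 85, 198, 107, 78, 219, 233, 159, 127, 43, 230, 54, 109]

E1 ⊕ E2 = (M1 ⊕ K) ⊕ (M2 ⊕ K) = M1 ⊕ M2 — the shared key cancels under XOR.
10000000 xor 10010010 = 00010010
01111000 xor 11110110 = 10001110
01111100 xor 01101000 = 00010100
10100111 xor 01000000 = 11100111
00111110 xor 01101011 = 01010101
10101100 xor 01101010 = 11000110
01101110 xor 00000101 = 01101011
10111110 xor 11110000 = 01001110
00010011 xor 11001000 = 11011011
11010010 xor 00111011 = 11101001
01100001 xor 11111110 = 10011111
01001110 xor 00110001 = 01111111
11010000 xor 11111011 = 00101011
00010000 xor 11110110 = 11100110
00000100 xor 00110010 = 00110110
10111000 xor 11010101 = 01101101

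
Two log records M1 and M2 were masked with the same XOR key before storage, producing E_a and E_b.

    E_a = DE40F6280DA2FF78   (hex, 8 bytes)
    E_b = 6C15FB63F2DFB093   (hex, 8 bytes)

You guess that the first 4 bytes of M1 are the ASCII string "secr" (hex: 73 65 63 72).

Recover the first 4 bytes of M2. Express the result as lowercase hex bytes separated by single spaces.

First, E_a ⊕ E_b = (M1 ⊕ K) ⊕ (M2 ⊕ K) = M1 ⊕ M2, so the key drops out. Then M2 = (M1 ⊕ M2) ⊕ M1 over the first 4 bytes.
byte 0: (de ^ 6c) ^ 73 = b2 ^ 73 = c1
byte 1: (40 ^ 15) ^ 65 = 55 ^ 65 = 30
byte 2: (f6 ^ fb) ^ 63 = 0d ^ 63 = 6e
byte 3: (28 ^ 63) ^ 72 = 4b ^ 72 = 39

c1 30 6e 39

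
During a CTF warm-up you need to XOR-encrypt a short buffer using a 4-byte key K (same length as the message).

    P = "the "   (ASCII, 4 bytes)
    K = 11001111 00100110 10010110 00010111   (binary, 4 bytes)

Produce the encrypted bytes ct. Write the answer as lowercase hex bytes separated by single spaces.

XOR is its own inverse, so applying the key byte-wise gives the result directly.
74 ⊕ cf = bb
68 ⊕ 26 = 4e
65 ⊕ 96 = f3
20 ⊕ 17 = 37

bb 4e f3 37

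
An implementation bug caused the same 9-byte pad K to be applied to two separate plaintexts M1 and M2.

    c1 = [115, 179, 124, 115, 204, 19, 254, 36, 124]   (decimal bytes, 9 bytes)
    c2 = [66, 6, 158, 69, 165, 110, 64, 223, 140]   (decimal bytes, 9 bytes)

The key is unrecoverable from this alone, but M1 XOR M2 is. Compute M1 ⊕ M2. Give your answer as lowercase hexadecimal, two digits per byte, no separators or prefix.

c1 ⊕ c2 = (M1 ⊕ K) ⊕ (M2 ⊕ K) = M1 ⊕ M2 — the shared key cancels under XOR.
73 XOR 42 = 31
b3 XOR 06 = b5
7c XOR 9e = e2
73 XOR 45 = 36
cc XOR a5 = 69
13 XOR 6e = 7d
fe XOR 40 = be
24 XOR df = fb
7c XOR 8c = f0

31b5e236697dbefbf0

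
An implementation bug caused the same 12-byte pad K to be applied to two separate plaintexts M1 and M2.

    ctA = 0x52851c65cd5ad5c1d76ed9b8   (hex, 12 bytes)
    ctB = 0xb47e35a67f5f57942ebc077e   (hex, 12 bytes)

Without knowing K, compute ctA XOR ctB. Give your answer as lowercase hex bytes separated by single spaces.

e6 fb 29 c3 b2 05 82 55 f9 d2 de c6

ctA ⊕ ctB = (M1 ⊕ K) ⊕ (M2 ⊕ K) = M1 ⊕ M2 — the shared key cancels under XOR.
52 ⊕ b4 = e6
85 ⊕ 7e = fb
1c ⊕ 35 = 29
65 ⊕ a6 = c3
cd ⊕ 7f = b2
5a ⊕ 5f = 05
d5 ⊕ 57 = 82
c1 ⊕ 94 = 55
d7 ⊕ 2e = f9
6e ⊕ bc = d2
d9 ⊕ 07 = de
b8 ⊕ 7e = c6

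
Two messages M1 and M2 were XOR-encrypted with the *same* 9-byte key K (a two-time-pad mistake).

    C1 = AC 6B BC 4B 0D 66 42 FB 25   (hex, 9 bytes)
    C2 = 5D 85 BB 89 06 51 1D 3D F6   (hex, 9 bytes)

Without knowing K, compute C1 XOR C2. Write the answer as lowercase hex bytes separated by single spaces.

f1 ee 07 c2 0b 37 5f c6 d3

C1 ⊕ C2 = (M1 ⊕ K) ⊕ (M2 ⊕ K) = M1 ⊕ M2 — the shared key cancels under XOR.
byte 0: ac ^ 5d = f1
byte 1: 6b ^ 85 = ee
byte 2: bc ^ bb = 07
byte 3: 4b ^ 89 = c2
byte 4: 0d ^ 06 = 0b
byte 5: 66 ^ 51 = 37
byte 6: 42 ^ 1d = 5f
byte 7: fb ^ 3d = c6
byte 8: 25 ^ f6 = d3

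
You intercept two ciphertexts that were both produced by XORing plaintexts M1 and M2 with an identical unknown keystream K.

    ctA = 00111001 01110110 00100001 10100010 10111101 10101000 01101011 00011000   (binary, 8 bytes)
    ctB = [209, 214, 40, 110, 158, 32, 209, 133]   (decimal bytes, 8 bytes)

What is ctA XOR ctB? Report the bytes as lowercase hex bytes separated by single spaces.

ctA ⊕ ctB = (M1 ⊕ K) ⊕ (M2 ⊕ K) = M1 ⊕ M2 — the shared key cancels under XOR.
00111001 ^ 11010001 = 11101000
01110110 ^ 11010110 = 10100000
00100001 ^ 00101000 = 00001001
10100010 ^ 01101110 = 11001100
10111101 ^ 10011110 = 00100011
10101000 ^ 00100000 = 10001000
01101011 ^ 11010001 = 10111010
00011000 ^ 10000101 = 10011101

e8 a0 09 cc 23 88 ba 9d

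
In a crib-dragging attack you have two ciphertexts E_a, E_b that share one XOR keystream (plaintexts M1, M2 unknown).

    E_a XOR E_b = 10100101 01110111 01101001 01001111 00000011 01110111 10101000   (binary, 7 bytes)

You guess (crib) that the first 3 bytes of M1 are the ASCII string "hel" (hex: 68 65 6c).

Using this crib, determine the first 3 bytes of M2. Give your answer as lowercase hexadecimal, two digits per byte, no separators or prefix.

cd1205

Since E_a ⊕ E_b = M1 ⊕ M2, XORing with the guessed M1 bytes yields the corresponding M2 bytes: M2 = (E_a ⊕ E_b) ⊕ M1.
a5 ^ 68 = cd
77 ^ 65 = 12
69 ^ 6c = 05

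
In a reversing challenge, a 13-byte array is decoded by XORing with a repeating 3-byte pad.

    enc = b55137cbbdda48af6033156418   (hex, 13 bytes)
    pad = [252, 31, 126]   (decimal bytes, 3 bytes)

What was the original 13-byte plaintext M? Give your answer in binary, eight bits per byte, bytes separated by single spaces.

01001001 01001110 01001001 00110111 10100010 10100100 10110100 10110000 00011110 11001111 00001010 00011010 11100100

The 3-byte key repeats, so the effective keystream is fc 1f 7e fc 1f 7e fc 1f 7e fc 1f 7e fc.
byte 0: b5 XOR fc = 49
byte 1: 51 XOR 1f = 4e
byte 2: 37 XOR 7e = 49
byte 3: cb XOR fc = 37
byte 4: bd XOR 1f = a2
byte 5: da XOR 7e = a4
byte 6: 48 XOR fc = b4
byte 7: af XOR 1f = b0
byte 8: 60 XOR 7e = 1e
byte 9: 33 XOR fc = cf
byte 10: 15 XOR 1f = 0a
byte 11: 64 XOR 7e = 1a
byte 12: 18 XOR fc = e4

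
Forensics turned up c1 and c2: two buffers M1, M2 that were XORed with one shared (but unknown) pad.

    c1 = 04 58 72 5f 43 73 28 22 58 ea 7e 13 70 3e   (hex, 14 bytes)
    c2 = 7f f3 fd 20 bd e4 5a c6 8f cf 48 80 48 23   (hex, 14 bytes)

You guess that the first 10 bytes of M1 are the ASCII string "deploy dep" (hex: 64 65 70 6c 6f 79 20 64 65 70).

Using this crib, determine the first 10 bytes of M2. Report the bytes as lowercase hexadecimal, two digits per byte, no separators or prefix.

1fceff1391ee5280b255

First, c1 ⊕ c2 = (M1 ⊕ K) ⊕ (M2 ⊕ K) = M1 ⊕ M2, so the key drops out. Then M2 = (M1 ⊕ M2) ⊕ M1 over the first 10 bytes.
byte 0: (04 ⊕ 7f) ⊕ 64 = 7b ⊕ 64 = 1f
byte 1: (58 ⊕ f3) ⊕ 65 = ab ⊕ 65 = ce
byte 2: (72 ⊕ fd) ⊕ 70 = 8f ⊕ 70 = ff
byte 3: (5f ⊕ 20) ⊕ 6c = 7f ⊕ 6c = 13
byte 4: (43 ⊕ bd) ⊕ 6f = fe ⊕ 6f = 91
byte 5: (73 ⊕ e4) ⊕ 79 = 97 ⊕ 79 = ee
byte 6: (28 ⊕ 5a) ⊕ 20 = 72 ⊕ 20 = 52
byte 7: (22 ⊕ c6) ⊕ 64 = e4 ⊕ 64 = 80
byte 8: (58 ⊕ 8f) ⊕ 65 = d7 ⊕ 65 = b2
byte 9: (ea ⊕ cf) ⊕ 70 = 25 ⊕ 70 = 55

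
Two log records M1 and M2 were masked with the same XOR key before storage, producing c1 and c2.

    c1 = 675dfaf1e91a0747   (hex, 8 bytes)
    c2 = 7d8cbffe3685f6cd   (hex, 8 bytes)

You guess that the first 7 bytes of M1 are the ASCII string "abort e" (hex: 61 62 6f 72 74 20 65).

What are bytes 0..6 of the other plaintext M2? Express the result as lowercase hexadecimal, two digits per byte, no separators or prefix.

7bb32a7dabbf94

First, c1 ⊕ c2 = (M1 ⊕ K) ⊕ (M2 ⊕ K) = M1 ⊕ M2, so the key drops out. Then M2 = (M1 ⊕ M2) ⊕ M1 over the first 7 bytes.
byte 0: (67 ^ 7d) ^ 61 = 1a ^ 61 = 7b
byte 1: (5d ^ 8c) ^ 62 = d1 ^ 62 = b3
byte 2: (fa ^ bf) ^ 6f = 45 ^ 6f = 2a
byte 3: (f1 ^ fe) ^ 72 = 0f ^ 72 = 7d
byte 4: (e9 ^ 36) ^ 74 = df ^ 74 = ab
byte 5: (1a ^ 85) ^ 20 = 9f ^ 20 = bf
byte 6: (07 ^ f6) ^ 65 = f1 ^ 65 = 94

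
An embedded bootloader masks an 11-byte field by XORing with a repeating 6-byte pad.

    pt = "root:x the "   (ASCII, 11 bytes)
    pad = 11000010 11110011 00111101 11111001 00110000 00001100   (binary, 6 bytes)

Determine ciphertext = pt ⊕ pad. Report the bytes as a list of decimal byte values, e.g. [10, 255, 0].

The 6-byte key repeats, so the effective keystream is c2 f3 3d f9 30 0c c2 f3 3d f9 30.
byte 0: 114 ⊕ 194 = 176
byte 1: 111 ⊕ 243 = 156
byte 2: 111 ⊕  61 =  82
byte 3: 116 ⊕ 249 = 141
byte 4:  58 ⊕  48 =  10
byte 5: 120 ⊕  12 = 116
byte 6:  32 ⊕ 194 = 226
byte 7: 116 ⊕ 243 = 135
byte 8: 104 ⊕  61 =  85
byte 9: 101 ⊕ 249 = 156
byte 10:  32 ⊕  48 =  16

[176, 156, 82, 141, 10, 116, 226, 135, 85, 156, 16]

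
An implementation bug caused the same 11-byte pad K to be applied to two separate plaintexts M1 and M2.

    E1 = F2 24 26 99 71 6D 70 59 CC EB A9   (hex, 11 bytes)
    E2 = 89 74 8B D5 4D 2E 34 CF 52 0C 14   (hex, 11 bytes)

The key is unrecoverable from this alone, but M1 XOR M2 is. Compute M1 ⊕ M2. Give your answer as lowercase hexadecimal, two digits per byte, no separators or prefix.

7b50ad4c3c4344969ee7bd

E1 ⊕ E2 = (M1 ⊕ K) ⊕ (M2 ⊕ K) = M1 ⊕ M2 — the shared key cancels under XOR.
f2 ⊕ 89 = 7b
24 ⊕ 74 = 50
26 ⊕ 8b = ad
99 ⊕ d5 = 4c
71 ⊕ 4d = 3c
6d ⊕ 2e = 43
70 ⊕ 34 = 44
59 ⊕ cf = 96
cc ⊕ 52 = 9e
eb ⊕ 0c = e7
a9 ⊕ 14 = bd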